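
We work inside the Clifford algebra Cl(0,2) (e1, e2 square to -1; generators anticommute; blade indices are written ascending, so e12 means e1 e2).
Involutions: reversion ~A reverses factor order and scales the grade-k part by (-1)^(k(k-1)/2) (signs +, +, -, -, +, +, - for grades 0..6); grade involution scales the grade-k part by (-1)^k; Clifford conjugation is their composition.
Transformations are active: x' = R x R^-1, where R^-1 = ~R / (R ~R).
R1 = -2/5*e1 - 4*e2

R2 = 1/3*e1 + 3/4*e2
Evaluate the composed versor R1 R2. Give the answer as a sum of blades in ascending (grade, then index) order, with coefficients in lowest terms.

Distribute over the terms of R1 (each basis-blade product reordered to ascending indices, repeated generators contracted through their squares):
(-2/5*e1) R2 = 2/15 - 3/10*e12
(-4*e2) R2 = 3 + 4/3*e12
Summing the partial products and collecting blades:
Answer: 47/15 + 31/30*e12


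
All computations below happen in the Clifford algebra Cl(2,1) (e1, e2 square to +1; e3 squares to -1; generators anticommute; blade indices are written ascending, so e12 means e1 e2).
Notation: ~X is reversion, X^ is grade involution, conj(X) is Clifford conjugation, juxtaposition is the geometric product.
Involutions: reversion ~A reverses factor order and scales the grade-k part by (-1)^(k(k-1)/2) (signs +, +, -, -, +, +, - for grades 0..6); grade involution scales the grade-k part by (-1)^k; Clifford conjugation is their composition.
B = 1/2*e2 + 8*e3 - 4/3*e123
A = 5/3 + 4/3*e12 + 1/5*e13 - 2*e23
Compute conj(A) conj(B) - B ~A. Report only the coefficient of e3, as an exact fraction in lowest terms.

first term: -18/5*e1 + 149/10*e2 - 127/9*e3 + 751/90*e123
second term: -18/5*e1 + 497/30*e2 + 113/9*e3 - 1151/90*e123
Answer: -80/3


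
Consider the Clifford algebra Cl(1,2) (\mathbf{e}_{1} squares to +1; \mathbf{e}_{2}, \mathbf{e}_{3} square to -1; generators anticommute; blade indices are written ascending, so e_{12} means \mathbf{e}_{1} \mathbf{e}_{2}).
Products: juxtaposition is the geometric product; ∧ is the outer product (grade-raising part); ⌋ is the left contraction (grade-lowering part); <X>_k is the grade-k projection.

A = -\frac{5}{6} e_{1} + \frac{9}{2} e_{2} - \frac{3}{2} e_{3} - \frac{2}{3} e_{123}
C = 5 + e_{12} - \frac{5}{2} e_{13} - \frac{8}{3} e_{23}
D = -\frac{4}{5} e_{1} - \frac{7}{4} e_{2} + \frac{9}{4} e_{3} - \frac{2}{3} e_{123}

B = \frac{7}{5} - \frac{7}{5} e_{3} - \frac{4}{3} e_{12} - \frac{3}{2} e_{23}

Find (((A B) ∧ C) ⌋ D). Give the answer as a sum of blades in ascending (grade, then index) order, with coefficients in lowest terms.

step 1: -\frac{21}{10} - \frac{49}{6} e_{1} + \frac{1739}{180} e_{2} + \frac{997}{180} e_{3} - \frac{14}{15} e_{12} + \frac{7}{6} e_{13} - \frac{63}{10} e_{23} + \frac{139}{60} e_{123}
step 2: -\frac{21}{2} - \frac{245}{6} e_{1} + \frac{1739}{36} e_{2} + \frac{997}{36} e_{3} - \frac{203}{30} e_{12} + \frac{133}{12} e_{13} - \frac{259}{10} e_{23} + \frac{22699}{360} e_{123}
step 3: \frac{52339}{540} - \frac{133}{15} e_{1} + \frac{1855}{72} e_{2} - \frac{6881}{360} e_{3} + \frac{997}{54} e_{12} - \frac{1739}{54} e_{13} + \frac{245}{9} e_{23} + 7 e_{123}
Answer: \frac{52339}{540} - \frac{133}{15} e_{1} + \frac{1855}{72} e_{2} - \frac{6881}{360} e_{3} + \frac{997}{54} e_{12} - \frac{1739}{54} e_{13} + \frac{245}{9} e_{23} + 7 e_{123}


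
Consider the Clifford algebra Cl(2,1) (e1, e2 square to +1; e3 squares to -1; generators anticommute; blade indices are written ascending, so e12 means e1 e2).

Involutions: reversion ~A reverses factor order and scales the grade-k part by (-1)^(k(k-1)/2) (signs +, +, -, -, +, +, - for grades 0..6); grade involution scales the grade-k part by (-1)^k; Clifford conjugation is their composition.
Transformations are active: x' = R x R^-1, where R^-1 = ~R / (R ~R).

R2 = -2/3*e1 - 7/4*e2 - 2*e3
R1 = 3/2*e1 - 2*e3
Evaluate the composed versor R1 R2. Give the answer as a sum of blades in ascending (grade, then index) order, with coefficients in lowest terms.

Distribute over the terms of R1 (each basis-blade product reordered to ascending indices, repeated generators contracted through their squares):
(3/2*e1) R2 = -1 - 21/8*e12 - 3*e13
(-2*e3) R2 = -4 - 4/3*e13 - 7/2*e23
Summing the partial products and collecting blades:
Answer: -5 - 21/8*e12 - 13/3*e13 - 7/2*e23


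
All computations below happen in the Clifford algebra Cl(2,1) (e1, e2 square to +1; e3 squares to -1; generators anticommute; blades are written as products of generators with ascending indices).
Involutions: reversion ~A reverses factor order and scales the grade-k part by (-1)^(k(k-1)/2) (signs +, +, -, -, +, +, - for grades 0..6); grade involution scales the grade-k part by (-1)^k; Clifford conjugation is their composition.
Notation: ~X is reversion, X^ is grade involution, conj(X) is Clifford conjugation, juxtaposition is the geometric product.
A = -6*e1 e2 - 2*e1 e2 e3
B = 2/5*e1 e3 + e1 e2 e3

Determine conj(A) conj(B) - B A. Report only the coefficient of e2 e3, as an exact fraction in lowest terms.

first term: -2 - 4/5*e2 - 6*e3 + 12/5*e2 e3
second term: -2 + 4/5*e2 + 6*e3 - 12/5*e2 e3
Answer: 24/5


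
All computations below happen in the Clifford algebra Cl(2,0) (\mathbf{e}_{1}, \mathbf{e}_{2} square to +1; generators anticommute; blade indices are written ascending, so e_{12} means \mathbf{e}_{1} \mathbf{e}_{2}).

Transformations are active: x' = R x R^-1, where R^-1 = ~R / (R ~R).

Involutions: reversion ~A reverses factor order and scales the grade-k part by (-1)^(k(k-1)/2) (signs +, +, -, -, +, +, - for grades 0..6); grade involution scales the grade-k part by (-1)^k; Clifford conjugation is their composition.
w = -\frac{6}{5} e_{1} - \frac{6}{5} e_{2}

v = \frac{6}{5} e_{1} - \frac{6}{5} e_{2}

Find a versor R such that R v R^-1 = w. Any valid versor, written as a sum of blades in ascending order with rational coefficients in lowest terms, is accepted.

Construction: equal norms (both \frac{72}{25}) license R = v + w = -\frac{12}{5} e_{2} — nothing changes along that direction, while (v - w)/2 changes sign, so v maps onto w.
Answer: -\frac{12}{5} e_{2}


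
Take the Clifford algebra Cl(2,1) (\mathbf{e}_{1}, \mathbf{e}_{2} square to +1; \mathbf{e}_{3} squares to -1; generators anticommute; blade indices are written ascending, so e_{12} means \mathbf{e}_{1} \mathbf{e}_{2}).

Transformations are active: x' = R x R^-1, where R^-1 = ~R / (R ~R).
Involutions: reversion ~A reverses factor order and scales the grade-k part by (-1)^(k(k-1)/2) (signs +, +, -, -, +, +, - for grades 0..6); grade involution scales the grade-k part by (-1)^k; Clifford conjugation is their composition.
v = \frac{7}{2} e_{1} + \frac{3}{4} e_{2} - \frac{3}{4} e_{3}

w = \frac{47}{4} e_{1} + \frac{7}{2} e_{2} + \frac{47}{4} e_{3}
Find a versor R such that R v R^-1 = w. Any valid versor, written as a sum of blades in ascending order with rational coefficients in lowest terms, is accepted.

Reasoning: v^2 = w^2 = \frac{49}{4} since conjugation preserves the quadratic form; R = v + w = \frac{61}{4} e_{1} + \frac{17}{4} e_{2} + 11 e_{3} is then valid when invertible, keeping its own part and reversing (v - w)/2.
Answer: \frac{61}{4} e_{1} + \frac{17}{4} e_{2} + 11 e_{3}


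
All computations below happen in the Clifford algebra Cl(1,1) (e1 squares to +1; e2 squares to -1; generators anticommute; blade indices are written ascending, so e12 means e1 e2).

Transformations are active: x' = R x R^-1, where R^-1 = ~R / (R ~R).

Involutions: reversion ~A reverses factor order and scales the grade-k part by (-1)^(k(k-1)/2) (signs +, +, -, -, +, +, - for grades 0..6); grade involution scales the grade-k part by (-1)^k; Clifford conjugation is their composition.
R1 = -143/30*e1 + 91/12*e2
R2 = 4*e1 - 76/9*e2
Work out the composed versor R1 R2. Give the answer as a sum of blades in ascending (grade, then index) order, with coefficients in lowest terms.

Distribute over the terms of R1 (each basis-blade product reordered to ascending indices, repeated generators contracted through their squares):
(-143/30*e1) R2 = -286/15 + 5434/135*e12
(91/12*e2) R2 = 1729/27 - 91/3*e12
Summing the partial products and collecting blades:
Answer: 6071/135 + 1339/135*e12


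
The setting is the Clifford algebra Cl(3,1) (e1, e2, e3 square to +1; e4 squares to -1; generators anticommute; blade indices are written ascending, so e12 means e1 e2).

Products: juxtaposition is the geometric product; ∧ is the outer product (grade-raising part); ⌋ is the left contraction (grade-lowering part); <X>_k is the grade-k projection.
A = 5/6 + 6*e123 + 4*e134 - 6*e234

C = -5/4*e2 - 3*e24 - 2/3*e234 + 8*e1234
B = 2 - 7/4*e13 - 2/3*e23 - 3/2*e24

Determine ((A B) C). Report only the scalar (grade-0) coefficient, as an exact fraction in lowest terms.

step 1: 5/3 + 4*e1 - 21/2*e2 - 9*e3 + 3*e4 - 35/24*e13 - 5/9*e23 - 5/4*e24 + 18*e123 + 79/6*e124 + 17*e134 - 12*e234
step 2: 199/8 + 113/2*e1 + 1499/12*e2 - 5143/36*e3 - 49435/432*e4 - 49/3*e12 + 743/18*e13 + 2369/72*e14 - 37/4*e23 - 227/12*e24 + 61/3*e34 + 7025/96*e123 - 3059/36*e124 + 138*e134 + 35/9*e234 - 359/24*e1234
Answer: 199/8


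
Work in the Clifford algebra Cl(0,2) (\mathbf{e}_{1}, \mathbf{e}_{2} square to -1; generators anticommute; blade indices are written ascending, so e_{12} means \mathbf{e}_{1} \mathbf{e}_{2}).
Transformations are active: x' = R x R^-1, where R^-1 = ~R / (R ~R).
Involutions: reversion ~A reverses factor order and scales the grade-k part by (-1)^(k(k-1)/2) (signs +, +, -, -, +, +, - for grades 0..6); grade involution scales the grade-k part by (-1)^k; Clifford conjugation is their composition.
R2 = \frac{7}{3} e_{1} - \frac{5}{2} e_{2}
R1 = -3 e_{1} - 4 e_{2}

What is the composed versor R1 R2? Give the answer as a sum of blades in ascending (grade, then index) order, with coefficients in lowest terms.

Distribute over the terms of R1 (each basis-blade product reordered to ascending indices, repeated generators contracted through their squares):
(-3 e_{1}) R2 = 7 + \frac{15}{2} e_{12}
(-4 e_{2}) R2 = -10 + \frac{28}{3} e_{12}
Summing the partial products and collecting blades:
Answer: -3 + \frac{101}{6} e_{12}


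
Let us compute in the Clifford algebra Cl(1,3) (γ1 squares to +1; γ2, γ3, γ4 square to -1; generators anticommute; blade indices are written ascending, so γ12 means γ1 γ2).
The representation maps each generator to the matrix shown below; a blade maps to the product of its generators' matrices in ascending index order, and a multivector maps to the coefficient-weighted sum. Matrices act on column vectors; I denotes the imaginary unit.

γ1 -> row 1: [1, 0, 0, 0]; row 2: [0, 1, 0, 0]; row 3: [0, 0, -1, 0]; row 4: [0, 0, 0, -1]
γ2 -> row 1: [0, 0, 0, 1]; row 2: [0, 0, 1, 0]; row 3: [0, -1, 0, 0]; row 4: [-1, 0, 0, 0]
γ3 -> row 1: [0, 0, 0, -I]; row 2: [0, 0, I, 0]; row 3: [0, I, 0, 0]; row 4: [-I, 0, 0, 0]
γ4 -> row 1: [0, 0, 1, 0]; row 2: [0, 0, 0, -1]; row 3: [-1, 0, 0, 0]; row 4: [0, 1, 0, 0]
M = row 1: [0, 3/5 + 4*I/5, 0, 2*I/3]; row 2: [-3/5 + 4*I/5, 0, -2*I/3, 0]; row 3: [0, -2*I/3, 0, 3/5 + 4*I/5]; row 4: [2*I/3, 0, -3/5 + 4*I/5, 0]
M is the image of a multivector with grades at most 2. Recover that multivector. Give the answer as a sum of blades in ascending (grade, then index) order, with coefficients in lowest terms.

Method: the blade images are trace-orthogonal — tr(rho(e_A) rho(e_B)^-1) = 4 if A = B and 0 otherwise — and rho(e_A)^-1 = (e_A)^2 * rho(e_A) with (e_A)^2 = +1 or -1, so the coefficient of e_A in the preimage is (e_A)^2 * tr(M rho(e_A))/4.
Nonzero projections over blades of grade <= 2: γ3: (γ3)^2 = -1, tr(M rho(γ3)) = 8/3, coefficient -2/3; γ24: (γ24)^2 = -1, tr(M rho(γ24)) = -12/5, coefficient 3/5; γ34: (γ34)^2 = -1, tr(M rho(γ34)) = 16/5, coefficient -4/5. Every other blade of grade <= 2 projects to 0.
Answer: -2/3*γ3 + 3/5*γ24 - 4/5*γ34


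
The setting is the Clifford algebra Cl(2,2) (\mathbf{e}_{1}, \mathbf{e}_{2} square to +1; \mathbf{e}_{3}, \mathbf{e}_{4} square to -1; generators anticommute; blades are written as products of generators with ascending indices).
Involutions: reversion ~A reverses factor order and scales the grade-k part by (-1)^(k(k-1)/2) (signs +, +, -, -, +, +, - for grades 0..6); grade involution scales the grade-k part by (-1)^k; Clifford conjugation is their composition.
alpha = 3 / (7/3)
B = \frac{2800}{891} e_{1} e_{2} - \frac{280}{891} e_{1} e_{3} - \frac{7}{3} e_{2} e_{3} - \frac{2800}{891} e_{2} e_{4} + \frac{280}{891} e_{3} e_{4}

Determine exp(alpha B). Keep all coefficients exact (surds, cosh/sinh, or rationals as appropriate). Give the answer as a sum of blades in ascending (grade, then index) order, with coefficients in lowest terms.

B^2 term by term: the squares give (\frac{2800}{891})^2*(e_{1} e_{2})^2 + (-\frac{280}{891})^2*(e_{1} e_{3})^2 + (-\frac{7}{3})^2*(e_{2} e_{3})^2 + (-\frac{2800}{891})^2*(e_{2} e_{4})^2 + (\frac{280}{891})^2*(e_{3} e_{4})^2 = \frac{7840000}{793881}*(-1) + \frac{78400}{793881}*(+1) + \frac{49}{9}*(+1) + \frac{7840000}{793881}*(+1) + \frac{78400}{793881}*(-1) = \frac{49}{9} (each basis 2-blade squares to minus the product of its generators' squares); cross terms between blades sharing an index anticommute and cancel; the commuting (index-disjoint) pairs give grade-4 terms 2*c*c'*(blade product), which cancel blade by blade — e_{1} e_{2} e_{3} e_{4}: \frac{1568000}{793881} - \frac{1568000}{793881} = 0 — confirming B is simple. So B^2 = \frac{49}{9}.
B^2 = \frac{49}{9} — since the square is positive, the closed form is hyperbolic: l = \frac{7}{3}, alpha*l = 3, so exp(alpha B) = cosh(3) + (sinh(3)/(\frac{7}{3}))*B = \cosh{\left(3 \right)} + (\frac{3 \sinh{\left(3 \right)}}{7})*B.
Answer: \cosh{\left(3 \right)} + \frac{400 \sinh{\left(3 \right)}}{297} e_{1} e_{2} - \frac{40 \sinh{\left(3 \right)}}{297} e_{1} e_{3} - \sinh{\left(3 \right)} e_{2} e_{3} - \frac{400 \sinh{\left(3 \right)}}{297} e_{2} e_{4} + \frac{40 \sinh{\left(3 \right)}}{297} e_{3} e_{4}


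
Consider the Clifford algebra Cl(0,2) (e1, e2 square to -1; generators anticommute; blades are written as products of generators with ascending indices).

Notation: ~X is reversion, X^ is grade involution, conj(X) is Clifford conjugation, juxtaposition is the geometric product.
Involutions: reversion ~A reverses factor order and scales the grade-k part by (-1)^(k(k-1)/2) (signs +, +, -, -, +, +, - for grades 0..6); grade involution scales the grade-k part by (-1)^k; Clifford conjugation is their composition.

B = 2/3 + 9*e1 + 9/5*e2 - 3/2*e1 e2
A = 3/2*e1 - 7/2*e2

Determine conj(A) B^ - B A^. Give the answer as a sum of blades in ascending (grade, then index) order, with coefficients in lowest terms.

first term: -36/5 - 25/4*e1 + 1/12*e2 + 171/5*e1 e2
second term: 36/5 + 17/4*e1 + 55/12*e2 + 171/5*e1 e2
Answer: -72/5 - 21/2*e1 - 9/2*e2


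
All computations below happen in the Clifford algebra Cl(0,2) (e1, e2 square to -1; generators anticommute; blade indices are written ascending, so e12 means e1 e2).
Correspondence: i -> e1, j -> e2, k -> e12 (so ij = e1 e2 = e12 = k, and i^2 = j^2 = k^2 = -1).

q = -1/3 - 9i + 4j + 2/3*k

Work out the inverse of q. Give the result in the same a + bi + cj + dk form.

In blades: q = -1/3 - 9*e1 + 4*e2 + 2/3*e12.
With qbar = -1/3 + 9*e1 - 4*e2 - 2/3*e12 (scalar fixed, mapped units negated), q qbar = 878/9 (the sum of squared coefficients), so q^-1 = qbar / (878/9) = -3/878 + 81/878*e1 - 18/439*e2 - 3/439*e12; translating back:
Answer: -3/878 + 81/878*i - 18/439*j - 3/439*k


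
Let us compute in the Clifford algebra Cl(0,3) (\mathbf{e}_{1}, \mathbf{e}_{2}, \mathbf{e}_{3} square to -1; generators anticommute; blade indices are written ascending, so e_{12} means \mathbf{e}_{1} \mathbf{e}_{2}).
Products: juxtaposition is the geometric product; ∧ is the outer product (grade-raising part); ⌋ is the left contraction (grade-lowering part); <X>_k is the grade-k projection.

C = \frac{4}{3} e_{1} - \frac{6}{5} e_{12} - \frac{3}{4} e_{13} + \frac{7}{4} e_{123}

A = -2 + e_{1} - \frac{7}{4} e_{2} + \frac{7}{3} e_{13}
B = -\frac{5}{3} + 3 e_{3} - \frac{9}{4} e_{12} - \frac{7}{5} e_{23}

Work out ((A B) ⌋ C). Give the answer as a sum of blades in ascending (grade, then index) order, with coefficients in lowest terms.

step 1: \frac{10}{3} - \frac{227}{48} e_{1} + \frac{31}{6} e_{2} - \frac{169}{20} e_{3} + \frac{37}{30} e_{12} - \frac{8}{9} e_{13} + \frac{14}{5} e_{23} - \frac{7}{5} e_{123}
step 2: \frac{2101}{450} - \frac{229}{720} e_{1} - \frac{2603}{360} e_{2} - \frac{5477}{960} e_{3} + \frac{863}{80} e_{12} + \frac{157}{24} e_{13} + \frac{1589}{192} e_{23} + \frac{35}{6} e_{123}
Answer: \frac{2101}{450} - \frac{229}{720} e_{1} - \frac{2603}{360} e_{2} - \frac{5477}{960} e_{3} + \frac{863}{80} e_{12} + \frac{157}{24} e_{13} + \frac{1589}{192} e_{23} + \frac{35}{6} e_{123}


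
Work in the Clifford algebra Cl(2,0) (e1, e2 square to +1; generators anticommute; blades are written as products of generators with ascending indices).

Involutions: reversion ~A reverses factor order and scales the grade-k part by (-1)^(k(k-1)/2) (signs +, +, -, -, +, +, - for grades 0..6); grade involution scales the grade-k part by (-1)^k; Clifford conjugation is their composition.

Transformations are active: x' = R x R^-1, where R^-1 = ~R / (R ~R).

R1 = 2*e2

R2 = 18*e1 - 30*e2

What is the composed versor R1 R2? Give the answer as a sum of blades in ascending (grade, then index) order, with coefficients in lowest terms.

Distribute over the terms of R1 (each basis-blade product reordered to ascending indices, repeated generators contracted through their squares):
(2*e2) R2 = -60 - 36*e1 e2
Answer: -60 - 36*e1 e2


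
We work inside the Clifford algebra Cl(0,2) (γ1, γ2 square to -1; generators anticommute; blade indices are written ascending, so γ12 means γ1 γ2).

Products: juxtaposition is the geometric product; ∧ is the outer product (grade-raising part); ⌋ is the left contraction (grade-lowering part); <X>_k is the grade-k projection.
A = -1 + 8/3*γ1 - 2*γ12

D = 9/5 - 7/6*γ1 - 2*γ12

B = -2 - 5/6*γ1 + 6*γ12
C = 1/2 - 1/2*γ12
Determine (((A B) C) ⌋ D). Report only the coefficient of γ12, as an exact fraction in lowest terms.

step 1: 146/9 - 9/2*γ1 - 43/3*γ2 - 2*γ12
step 2: 64/9 + 59/12*γ1 - 113/12*γ2 - 82/9*γ12
step 3: 113/360 + 569/54*γ1 + 59/6*γ2 - 128/9*γ12
Answer: -128/9


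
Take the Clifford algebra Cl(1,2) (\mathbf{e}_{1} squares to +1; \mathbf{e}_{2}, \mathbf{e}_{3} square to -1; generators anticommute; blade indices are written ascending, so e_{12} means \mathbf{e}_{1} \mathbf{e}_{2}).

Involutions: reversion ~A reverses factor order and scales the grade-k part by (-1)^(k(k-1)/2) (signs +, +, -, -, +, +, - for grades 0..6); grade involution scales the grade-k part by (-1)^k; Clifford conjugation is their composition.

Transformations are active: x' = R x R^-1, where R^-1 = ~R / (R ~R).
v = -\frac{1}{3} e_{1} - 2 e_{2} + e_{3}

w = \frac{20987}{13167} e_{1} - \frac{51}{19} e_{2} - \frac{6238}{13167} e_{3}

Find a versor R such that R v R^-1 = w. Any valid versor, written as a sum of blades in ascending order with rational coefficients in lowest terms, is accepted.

R = v + w = \frac{16598}{13167} e_{1} - \frac{89}{19} e_{2} + \frac{6929}{13167} e_{3} works: the equal norms (-\frac{44}{9}) guarantee its sandwich swaps v into w.
Answer: \frac{16598}{13167} e_{1} - \frac{89}{19} e_{2} + \frac{6929}{13167} e_{3}


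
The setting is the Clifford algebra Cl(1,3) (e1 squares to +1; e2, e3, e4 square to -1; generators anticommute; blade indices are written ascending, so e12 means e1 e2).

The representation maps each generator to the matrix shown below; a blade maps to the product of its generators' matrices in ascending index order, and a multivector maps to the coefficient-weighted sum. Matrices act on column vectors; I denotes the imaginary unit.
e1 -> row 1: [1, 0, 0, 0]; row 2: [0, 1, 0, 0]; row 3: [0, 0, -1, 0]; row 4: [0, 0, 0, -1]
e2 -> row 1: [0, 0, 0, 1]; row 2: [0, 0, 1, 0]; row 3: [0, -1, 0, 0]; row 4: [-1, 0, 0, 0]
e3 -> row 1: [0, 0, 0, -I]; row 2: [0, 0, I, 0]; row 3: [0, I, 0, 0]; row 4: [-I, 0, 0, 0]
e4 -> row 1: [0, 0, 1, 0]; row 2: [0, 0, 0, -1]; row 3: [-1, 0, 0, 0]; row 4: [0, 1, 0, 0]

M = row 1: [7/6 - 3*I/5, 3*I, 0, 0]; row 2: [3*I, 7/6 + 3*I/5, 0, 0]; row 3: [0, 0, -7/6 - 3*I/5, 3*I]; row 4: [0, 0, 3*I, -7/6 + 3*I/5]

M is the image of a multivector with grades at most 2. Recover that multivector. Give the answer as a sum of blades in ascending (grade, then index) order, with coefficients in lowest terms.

Method: the blade images are trace-orthogonal — tr(rho(e_A) rho(e_B)^-1) = 4 if A = B and 0 otherwise — and rho(e_A)^-1 = (e_A)^2 * rho(e_A) with (e_A)^2 = +1 or -1, so the coefficient of e_A in the preimage is (e_A)^2 * tr(M rho(e_A))/4.
Nonzero projections over blades of grade <= 2: e1: (e1)^2 = +1, tr(M rho(e1)) = 14/3, coefficient 7/6; e23: (e23)^2 = -1, tr(M rho(e23)) = -12/5, coefficient 3/5; e34: (e34)^2 = -1, tr(M rho(e34)) = 12, coefficient -3. Every other blade of grade <= 2 projects to 0.
Answer: 7/6*e1 + 3/5*e23 - 3*e34


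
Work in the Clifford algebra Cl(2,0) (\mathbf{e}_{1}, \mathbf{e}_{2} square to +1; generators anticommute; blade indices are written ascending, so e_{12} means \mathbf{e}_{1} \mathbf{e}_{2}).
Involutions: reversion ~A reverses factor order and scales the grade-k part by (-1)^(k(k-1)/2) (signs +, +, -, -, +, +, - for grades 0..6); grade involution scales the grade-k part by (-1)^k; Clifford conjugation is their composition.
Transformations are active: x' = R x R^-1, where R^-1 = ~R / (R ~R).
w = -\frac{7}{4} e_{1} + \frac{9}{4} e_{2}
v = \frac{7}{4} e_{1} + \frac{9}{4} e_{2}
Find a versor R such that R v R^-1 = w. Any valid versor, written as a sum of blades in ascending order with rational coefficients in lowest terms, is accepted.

A norm check does it: q(v) = q(w) = \frac{65}{8}, hence R = v + w = \frac{9}{2} e_{2} realises the map — parallel part kept, (v - w)/2 negated, v carried to w.
Answer: \frac{9}{2} e_{2}


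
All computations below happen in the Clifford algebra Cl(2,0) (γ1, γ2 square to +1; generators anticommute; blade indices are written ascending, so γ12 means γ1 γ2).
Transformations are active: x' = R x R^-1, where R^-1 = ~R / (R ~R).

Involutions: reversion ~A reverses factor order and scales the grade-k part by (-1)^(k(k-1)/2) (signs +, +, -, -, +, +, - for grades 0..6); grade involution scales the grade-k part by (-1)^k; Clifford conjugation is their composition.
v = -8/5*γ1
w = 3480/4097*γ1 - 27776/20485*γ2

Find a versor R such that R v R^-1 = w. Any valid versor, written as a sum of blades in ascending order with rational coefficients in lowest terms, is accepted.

Sketch: the shared square 64/25 makes R = v + w = -15376/20485*γ1 - 27776/20485*γ2 the natural versor; its sandwich fixes that direction, negates (v - w)/2, and sends v to w.
Answer: -15376/20485*γ1 - 27776/20485*γ2


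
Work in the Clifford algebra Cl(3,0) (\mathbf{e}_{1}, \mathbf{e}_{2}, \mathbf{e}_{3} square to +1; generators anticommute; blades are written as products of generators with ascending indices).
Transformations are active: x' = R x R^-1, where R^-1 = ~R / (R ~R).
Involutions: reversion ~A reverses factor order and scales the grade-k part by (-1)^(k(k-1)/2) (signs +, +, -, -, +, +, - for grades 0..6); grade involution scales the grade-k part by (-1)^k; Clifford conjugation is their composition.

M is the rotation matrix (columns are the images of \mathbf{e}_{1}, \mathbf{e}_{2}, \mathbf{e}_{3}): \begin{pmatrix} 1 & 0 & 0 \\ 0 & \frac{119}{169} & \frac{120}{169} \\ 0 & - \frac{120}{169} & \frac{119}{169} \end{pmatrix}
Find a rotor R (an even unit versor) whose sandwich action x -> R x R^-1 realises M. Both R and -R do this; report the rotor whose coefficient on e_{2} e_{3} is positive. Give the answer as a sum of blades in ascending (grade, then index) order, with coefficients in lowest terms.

Method: write R = a + b12*e_{1} e_{2} + b13*e_{1} e_{3} + b23*e_{2} e_{3} with a^2 + b12^2 + b13^2 + b23^2 = 1 (so R^-1 = ~R). Expanding the columns R e_j ~R gives tr M = 4a^2 - 1 and, from the antisymmetric part, M21 - M12 = -4a*b12, M13 - M31 = 4a*b13, M32 - M23 = -4a*b23.
Here tr M = \frac{407}{169}, so a^2 = (1 + tr M)/4 = \frac{144}{169} and a = ±\frac{12}{13}. Taking a = \frac{12}{13}: M21 - M12 = 0, M13 - M31 = 0, M32 - M23 = -\frac{240}{169}, giving b12 = 0, b13 = 0, b23 = \frac{5}{13}, i.e. R = \frac{12}{13} + \frac{5}{13} e_{2} e_{3}.
Its e_{2} e_{3} coefficient is already positive.
Answer: \frac{12}{13} + \frac{5}{13} e_{2} e_{3}. Uniqueness: Spin(3) -> SO(3) maps R and -R to the same rotation of trace \frac{407}{169}; fixing the sign of the e_{2} e_{3} coefficient removes the ambiguity.


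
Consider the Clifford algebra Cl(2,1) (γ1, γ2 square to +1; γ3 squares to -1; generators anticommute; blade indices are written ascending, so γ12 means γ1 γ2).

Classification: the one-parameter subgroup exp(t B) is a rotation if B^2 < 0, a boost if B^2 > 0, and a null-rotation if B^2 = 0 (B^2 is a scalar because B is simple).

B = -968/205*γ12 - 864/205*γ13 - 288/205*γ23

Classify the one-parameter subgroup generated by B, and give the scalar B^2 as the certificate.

B^2 term by term: the squares give (-968/205)^2*(γ12)^2 + (-864/205)^2*(γ13)^2 + (-288/205)^2*(γ23)^2 = 937024/42025*(-1) + 746496/42025*(+1) + 82944/42025*(+1) = -64/25 (each basis 2-blade squares to minus the product of its generators' squares); cross terms between blades sharing an index anticommute and cancel. So B^2 = -64/25.
Answer: rotation, certificate B^2 = -64/25. Certificate logic: -64/25 is a conjugation-invariant scalar, so its sign fixes rotation versus boost versus null-rotation outright.


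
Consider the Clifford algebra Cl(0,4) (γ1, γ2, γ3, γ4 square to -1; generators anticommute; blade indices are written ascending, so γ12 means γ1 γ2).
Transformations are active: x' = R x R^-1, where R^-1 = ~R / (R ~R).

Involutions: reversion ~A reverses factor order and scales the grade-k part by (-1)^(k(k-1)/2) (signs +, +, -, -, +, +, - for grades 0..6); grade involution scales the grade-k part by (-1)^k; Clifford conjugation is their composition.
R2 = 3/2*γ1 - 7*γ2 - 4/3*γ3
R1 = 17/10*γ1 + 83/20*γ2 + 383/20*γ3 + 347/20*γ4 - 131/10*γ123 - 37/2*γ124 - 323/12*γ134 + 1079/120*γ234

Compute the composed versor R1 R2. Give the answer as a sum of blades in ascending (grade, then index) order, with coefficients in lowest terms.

Distribute over the terms of R2 (each basis-blade product reordered to ascending indices, repeated generators contracted through their squares):
R1 (3/2*γ1) = -51/20 - 249/40*γ12 - 1149/40*γ13 - 1041/40*γ14 + 393/20*γ23 + 111/4*γ24 + 323/8*γ34 - 1079/80*γ1234
R1 (-7*γ2) = 581/20 - 119/10*γ12 + 917/10*γ13 + 259/2*γ14 + 2681/20*γ23 + 2429/20*γ24 + 7553/120*γ34 + 2261/12*γ1234
R1 (-4/3*γ3) = 383/15 - 262/15*γ12 - 34/15*γ13 + 323/9*γ14 - 83/15*γ23 - 1079/90*γ24 + 347/15*γ34 - 74/3*γ1234
Summing the partial products and collecting blades:
Answer: 1561/30 - 4271/120*γ12 + 1457/24*γ13 + 50171/360*γ14 + 889/6*γ23 + 12349/90*γ24 + 2529/20*γ34 + 12021/80*γ1234


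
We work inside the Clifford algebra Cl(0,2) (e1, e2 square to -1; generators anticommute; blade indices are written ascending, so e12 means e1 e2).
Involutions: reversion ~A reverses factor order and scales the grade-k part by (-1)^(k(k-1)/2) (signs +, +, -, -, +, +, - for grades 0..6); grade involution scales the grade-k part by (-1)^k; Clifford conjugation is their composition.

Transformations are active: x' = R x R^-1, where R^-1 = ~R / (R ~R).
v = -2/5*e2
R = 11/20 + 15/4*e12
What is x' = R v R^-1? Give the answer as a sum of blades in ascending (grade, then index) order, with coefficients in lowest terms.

~R = 11/20 - 15/4*e12, and R ~R = 2873/200, so R^-1 = ~R / (2873/200).
R v = 3/2*e1 - 11/50*e2
Answer: 330/2873*e1 + 5504/14365*e2


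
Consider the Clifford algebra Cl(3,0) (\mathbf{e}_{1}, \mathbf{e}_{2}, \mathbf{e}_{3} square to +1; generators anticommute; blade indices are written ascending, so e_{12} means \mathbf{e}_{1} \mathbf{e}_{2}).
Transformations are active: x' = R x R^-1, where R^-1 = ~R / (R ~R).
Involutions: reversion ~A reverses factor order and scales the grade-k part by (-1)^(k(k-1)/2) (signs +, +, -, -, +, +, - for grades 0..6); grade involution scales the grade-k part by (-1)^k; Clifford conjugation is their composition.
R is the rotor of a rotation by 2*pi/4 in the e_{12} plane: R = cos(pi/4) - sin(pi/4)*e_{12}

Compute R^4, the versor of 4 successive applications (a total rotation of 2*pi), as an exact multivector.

Because a rotor carries half the rotation angle, composing 4 copies of this e_{12}-plane rotor multiplies the phase: 4*(pi/4) = \pi, hence R^4 = cos(\pi) - sin(\pi)*e_{12}.
cos(\pi) = -1 and sin(\pi) = 0, so R^4 = -1. The total rotation 2*pi is 1 full turn, so every vector returns to itself, yet the rotor is -1, on the OTHER sheet of the double cover (an odd number of 2*pi turns).
Answer: -1


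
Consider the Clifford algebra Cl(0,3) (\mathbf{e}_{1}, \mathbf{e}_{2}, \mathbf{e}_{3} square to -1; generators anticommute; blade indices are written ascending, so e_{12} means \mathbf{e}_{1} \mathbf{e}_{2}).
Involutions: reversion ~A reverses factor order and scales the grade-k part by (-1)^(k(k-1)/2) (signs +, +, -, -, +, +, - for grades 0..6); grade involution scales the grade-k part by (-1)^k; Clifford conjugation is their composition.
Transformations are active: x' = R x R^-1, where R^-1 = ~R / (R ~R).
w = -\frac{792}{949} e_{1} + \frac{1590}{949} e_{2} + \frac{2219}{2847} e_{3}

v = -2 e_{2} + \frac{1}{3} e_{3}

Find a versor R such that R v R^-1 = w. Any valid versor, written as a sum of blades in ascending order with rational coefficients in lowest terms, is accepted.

Reasoning: v^2 = w^2 = -\frac{37}{9} since conjugation preserves the quadratic form; R = v + w = -\frac{792}{949} e_{1} - \frac{308}{949} e_{2} + \frac{1056}{949} e_{3} is then valid when invertible, keeping its own part and reversing (v - w)/2.
Answer: -\frac{792}{949} e_{1} - \frac{308}{949} e_{2} + \frac{1056}{949} e_{3}


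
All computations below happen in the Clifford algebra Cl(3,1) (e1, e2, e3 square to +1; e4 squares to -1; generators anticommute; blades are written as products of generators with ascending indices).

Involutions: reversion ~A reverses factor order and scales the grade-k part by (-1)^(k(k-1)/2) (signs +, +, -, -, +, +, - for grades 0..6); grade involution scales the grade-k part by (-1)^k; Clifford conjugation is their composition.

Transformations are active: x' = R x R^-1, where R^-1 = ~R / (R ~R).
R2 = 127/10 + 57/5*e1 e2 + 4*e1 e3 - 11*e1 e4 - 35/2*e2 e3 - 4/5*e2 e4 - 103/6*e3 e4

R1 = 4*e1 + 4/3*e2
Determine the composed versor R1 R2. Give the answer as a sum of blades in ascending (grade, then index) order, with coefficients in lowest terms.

Distribute over the terms of R1 (each basis-blade product reordered to ascending indices, repeated generators contracted through their squares):
(4*e1) R2 = 254/5*e1 + 228/5*e2 + 16*e3 - 44*e4 - 70*e1 e2 e3 - 16/5*e1 e2 e4 - 206/3*e1 e3 e4
(4/3*e2) R2 = -76/5*e1 + 254/15*e2 - 70/3*e3 - 16/15*e4 - 16/3*e1 e2 e3 + 44/3*e1 e2 e4 - 206/9*e2 e3 e4
Summing the partial products and collecting blades:
Answer: 178/5*e1 + 938/15*e2 - 22/3*e3 - 676/15*e4 - 226/3*e1 e2 e3 + 172/15*e1 e2 e4 - 206/3*e1 e3 e4 - 206/9*e2 e3 e4


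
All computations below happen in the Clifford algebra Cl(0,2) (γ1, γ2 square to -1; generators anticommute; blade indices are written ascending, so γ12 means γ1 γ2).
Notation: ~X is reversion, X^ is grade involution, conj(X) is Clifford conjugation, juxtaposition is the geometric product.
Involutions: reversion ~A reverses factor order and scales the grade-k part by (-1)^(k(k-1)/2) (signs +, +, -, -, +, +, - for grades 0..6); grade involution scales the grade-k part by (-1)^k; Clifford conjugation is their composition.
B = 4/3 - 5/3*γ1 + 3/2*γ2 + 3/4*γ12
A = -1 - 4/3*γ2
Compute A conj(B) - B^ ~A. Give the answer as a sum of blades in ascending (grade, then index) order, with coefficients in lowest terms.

first term: -10/3 - 2/3*γ1 - 5/18*γ2 + 107/36*γ12
second term: -10/3 - 2/3*γ1 - 5/18*γ2 - 107/36*γ12
Answer: 107/18*γ12


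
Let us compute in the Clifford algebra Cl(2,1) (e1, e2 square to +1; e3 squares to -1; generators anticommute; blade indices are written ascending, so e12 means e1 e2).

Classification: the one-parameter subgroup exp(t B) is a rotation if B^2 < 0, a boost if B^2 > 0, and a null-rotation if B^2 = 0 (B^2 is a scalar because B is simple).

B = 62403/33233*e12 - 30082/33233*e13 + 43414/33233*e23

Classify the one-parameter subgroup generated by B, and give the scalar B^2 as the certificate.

B^2 term by term: the squares give (62403/33233)^2*(e12)^2 + (-30082/33233)^2*(e13)^2 + (43414/33233)^2*(e23)^2 = 3894134409/1104432289*(-1) + 904926724/1104432289*(+1) + 1884775396/1104432289*(+1) = -1 (each basis 2-blade squares to minus the product of its generators' squares); cross terms between blades sharing an index anticommute and cancel. So B^2 = -1.
Answer: rotation, certificate B^2 = -1. Check the certificate: B^2 = -1, and that sign is decisive whatever form B takes.


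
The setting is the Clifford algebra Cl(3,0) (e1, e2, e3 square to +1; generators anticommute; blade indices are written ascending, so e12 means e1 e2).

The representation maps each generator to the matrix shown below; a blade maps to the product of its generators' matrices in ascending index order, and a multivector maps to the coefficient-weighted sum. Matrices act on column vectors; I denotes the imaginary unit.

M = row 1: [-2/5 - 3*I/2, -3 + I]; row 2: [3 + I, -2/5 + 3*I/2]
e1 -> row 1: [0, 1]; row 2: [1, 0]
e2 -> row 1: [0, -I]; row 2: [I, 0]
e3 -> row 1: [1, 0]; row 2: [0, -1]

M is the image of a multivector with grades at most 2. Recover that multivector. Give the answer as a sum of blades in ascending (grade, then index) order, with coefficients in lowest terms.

Method: 1, rho(e1), rho(e2), rho(e3) form a trace-orthogonal basis of the 2x2 complex matrices (tr(X Y) = 2 if X = Y, else 0), so M = m0*1 + m1*rho(e1) + m2*rho(e2) + m3*rho(e3) with m0 = tr(M)/2 = -2/5, m1 = tr(M rho(e1))/2 = I, m2 = tr(M rho(e2))/2 = -3*I, m3 = tr(M rho(e3))/2 = -3*I/2.
Multiplying table entries, the bivector images are rho(e12) = I*rho(e3), rho(e13) = -I*rho(e2), rho(e23) = I*rho(e1); with real blade coefficients the real parts of m0..m3 are the coefficients of 1, e1, e2, e3 and the imaginary parts give the bivectors (e23: Im m1, e13: -Im m2, e12: Im m3).
Answer: -2/5 - 3/2*e12 + 3*e13 + e23


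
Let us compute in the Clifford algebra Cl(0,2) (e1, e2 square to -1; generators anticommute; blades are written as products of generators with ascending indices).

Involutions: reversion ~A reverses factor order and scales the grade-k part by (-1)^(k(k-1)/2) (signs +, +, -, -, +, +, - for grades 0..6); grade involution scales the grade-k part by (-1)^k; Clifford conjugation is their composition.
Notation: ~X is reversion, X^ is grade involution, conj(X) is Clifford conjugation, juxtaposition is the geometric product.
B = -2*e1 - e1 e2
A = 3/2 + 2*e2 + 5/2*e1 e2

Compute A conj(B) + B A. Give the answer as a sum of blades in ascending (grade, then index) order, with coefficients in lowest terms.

first term: -5/2 + 5*e1 + 5*e2 - 5/2*e1 e2
second term: 5/2 - e1 + 5*e2 - 11/2*e1 e2
Answer: 4*e1 + 10*e2 - 8*e1 e2


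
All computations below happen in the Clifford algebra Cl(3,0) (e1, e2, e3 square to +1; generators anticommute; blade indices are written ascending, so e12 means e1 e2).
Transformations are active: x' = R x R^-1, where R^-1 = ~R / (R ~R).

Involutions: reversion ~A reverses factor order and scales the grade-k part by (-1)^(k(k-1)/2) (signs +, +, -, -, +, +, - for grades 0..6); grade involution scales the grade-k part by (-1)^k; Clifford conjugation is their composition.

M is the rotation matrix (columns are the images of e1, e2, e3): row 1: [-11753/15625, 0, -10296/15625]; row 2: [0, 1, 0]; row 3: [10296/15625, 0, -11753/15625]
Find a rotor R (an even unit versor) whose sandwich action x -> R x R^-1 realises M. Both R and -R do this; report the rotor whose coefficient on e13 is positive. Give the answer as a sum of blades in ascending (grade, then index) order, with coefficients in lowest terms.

Method: write R = a + b12*e12 + b13*e13 + b23*e23 with a^2 + b12^2 + b13^2 + b23^2 = 1 (so R^-1 = ~R). Expanding the columns R e_j ~R gives tr M = 4a^2 - 1 and, from the antisymmetric part, M21 - M12 = -4a*b12, M13 - M31 = 4a*b13, M32 - M23 = -4a*b23.
Here tr M = -7881/15625, so a^2 = (1 + tr M)/4 = 1936/15625 and a = ±44/125. Taking a = 44/125: M21 - M12 = 0, M13 - M31 = -20592/15625, M32 - M23 = 0, giving b12 = 0, b13 = -117/125, b23 = 0, i.e. R = 44/125 - 117/125*e13.
Its e13 coefficient is negative, so report the other preimage -R.
Answer: -44/125 + 117/125*e13. Why the constraint matters: R and -R act identically through the sandwich — M has trace -7881/15625 either way — so only the sign condition on e13 picks one of the two preimages.


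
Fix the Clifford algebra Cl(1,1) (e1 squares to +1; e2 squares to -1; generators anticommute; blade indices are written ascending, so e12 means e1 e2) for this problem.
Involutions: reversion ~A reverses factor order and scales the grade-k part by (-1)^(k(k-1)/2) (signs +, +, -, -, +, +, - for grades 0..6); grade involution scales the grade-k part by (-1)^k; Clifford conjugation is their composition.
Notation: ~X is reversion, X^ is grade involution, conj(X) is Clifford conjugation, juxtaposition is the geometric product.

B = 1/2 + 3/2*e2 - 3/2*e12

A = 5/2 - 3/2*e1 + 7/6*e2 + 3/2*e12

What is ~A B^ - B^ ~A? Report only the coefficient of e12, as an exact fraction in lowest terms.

first term: 21/4 - 19/4*e1 - 11/12*e2 - 9/4*e12
second term: 21/4 + 13/4*e1 - 65/12*e2 - 27/4*e12
Answer: 9/2


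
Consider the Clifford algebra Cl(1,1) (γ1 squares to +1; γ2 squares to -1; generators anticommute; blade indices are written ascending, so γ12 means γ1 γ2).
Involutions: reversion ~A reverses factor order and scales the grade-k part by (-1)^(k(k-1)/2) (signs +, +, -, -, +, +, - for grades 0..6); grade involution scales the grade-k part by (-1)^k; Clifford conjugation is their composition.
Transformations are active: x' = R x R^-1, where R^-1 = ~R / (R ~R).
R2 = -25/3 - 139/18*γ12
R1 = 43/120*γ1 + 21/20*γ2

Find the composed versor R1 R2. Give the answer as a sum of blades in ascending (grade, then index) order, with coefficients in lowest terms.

Distribute over the terms of R1 (each basis-blade product reordered to ascending indices, repeated generators contracted through their squares):
(43/120*γ1) R2 = -215/72*γ1 - 5977/2160*γ2
(21/20*γ2) R2 = -973/120*γ1 - 35/4*γ2
Summing the partial products and collecting blades:
Answer: -1997/180*γ1 - 24877/2160*γ2


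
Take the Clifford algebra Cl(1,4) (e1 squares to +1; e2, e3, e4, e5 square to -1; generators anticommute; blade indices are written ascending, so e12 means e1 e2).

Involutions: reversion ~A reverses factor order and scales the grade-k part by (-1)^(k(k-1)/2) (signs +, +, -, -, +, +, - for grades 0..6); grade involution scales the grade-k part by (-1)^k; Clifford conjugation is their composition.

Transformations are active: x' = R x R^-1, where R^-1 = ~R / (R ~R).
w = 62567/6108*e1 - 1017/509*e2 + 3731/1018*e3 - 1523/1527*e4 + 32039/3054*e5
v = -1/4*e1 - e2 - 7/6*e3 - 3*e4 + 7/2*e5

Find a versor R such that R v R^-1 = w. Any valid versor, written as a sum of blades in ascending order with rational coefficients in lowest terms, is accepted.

A norm check does it: q(v) = q(w) = -3391/144, hence R = v + w = 15260/1527*e1 - 1526/509*e2 + 3815/1527*e3 - 6104/1527*e4 + 21364/1527*e5 realises the map — parallel part kept, (v - w)/2 negated, v carried to w.
Answer: 15260/1527*e1 - 1526/509*e2 + 3815/1527*e3 - 6104/1527*e4 + 21364/1527*e5


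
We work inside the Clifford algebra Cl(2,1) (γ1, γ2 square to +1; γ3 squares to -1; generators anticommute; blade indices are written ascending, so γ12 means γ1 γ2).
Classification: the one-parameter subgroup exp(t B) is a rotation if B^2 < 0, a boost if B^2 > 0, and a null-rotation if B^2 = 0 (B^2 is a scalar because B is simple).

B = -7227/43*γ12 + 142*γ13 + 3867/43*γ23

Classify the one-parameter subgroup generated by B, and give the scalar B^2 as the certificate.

B^2 term by term: the squares give (-7227/43)^2*(γ12)^2 + (142)^2*(γ13)^2 + (3867/43)^2*(γ23)^2 = 52229529/1849*(-1) + 20164*(+1) + 14953689/1849*(+1) = 4 (each basis 2-blade squares to minus the product of its generators' squares); cross terms between blades sharing an index anticommute and cancel. So B^2 = 4.
Answer: boost, certificate B^2 = 4. Key observation: B^2 = 4 is a conjugation invariant, so its sign decides the class regardless of the surface form of B.
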